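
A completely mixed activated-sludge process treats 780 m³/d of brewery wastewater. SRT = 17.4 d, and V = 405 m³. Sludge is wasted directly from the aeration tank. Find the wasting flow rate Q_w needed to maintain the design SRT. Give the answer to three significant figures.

Wasting from the aeration tank: Q_w = V / θ_c = 405.0 / 17.4 = 23.28 m³/d.

Q_w ≈ 23.3 m³/d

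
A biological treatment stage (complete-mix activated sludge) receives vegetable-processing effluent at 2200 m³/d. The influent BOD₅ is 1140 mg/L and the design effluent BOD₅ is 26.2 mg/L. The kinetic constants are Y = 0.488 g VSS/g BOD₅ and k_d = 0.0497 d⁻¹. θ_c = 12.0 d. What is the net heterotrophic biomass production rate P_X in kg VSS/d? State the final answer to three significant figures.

Correct the yield for decay: Y_obs = Y/(1 + k_d θ_c) = 0.488 / (1 + 0.0497 × 12.0) = 0.488 / 1.596 = 0.3057.
Substrate removed = Q·(S₀ − S) = 2200 m³/d × (1140 − 26.2) g/m³ = 2.45×10^6 g/d = 2450 kg/d.
Net biomass production P_X = Y_obs × Q·(S₀ − S) = 0.3057 × 2450 = 749.0 kg VSS/d.

P_X ≈ 749 kg VSS/d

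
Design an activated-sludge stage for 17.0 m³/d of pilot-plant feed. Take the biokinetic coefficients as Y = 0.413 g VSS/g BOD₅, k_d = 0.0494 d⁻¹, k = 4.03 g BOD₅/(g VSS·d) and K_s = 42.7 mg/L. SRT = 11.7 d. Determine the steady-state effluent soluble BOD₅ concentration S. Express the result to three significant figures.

Effluent substrate depends only on kinetics and SRT: S = K_s(1 + k_d θ_c) / [θ_c(Yk − k_d) − 1] = 42.7 × (1 + 0.0494 × 11.7) / [11.7 × (0.413 × 4.03 − 0.0494) − 1] = 67.38 / 17.90 = 3.765 mg/L.

S ≈ 3.77 mg/L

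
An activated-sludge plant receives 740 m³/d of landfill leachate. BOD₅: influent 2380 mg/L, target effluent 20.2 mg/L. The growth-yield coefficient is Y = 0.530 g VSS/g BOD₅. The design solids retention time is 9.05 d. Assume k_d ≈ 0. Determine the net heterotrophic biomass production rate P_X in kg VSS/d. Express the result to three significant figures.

P_X ≈ 926 kg VSS/d

Since k_d ≈ 0, Y_obs = Y = 0.530 g VSS/g BOD₅.
ΔS = 2380 − 20.2 = 2360 mg/L, so the substrate removal rate is 740 × 2360/1000 = 1746 kg BOD₅/d.
Net biomass production P_X = Y_obs × Q·(S₀ − S) = 0.5300 × 1746 = 925.5 kg VSS/d.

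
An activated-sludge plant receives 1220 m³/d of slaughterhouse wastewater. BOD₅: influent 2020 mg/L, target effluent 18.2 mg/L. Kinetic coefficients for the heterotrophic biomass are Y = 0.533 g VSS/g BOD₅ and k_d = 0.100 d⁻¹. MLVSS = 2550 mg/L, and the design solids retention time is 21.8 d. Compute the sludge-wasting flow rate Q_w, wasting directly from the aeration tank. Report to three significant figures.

Q_w ≈ 161 m³/d

Steady-state biomass mass balance: V·X·(1 + k_d·θ_c) = Y·Q·(S₀ − S)·θ_c, so V = 0.533 × 1220 × (2020 − 18.2) × 21.8 / [2550 × (1 + 0.100 × 21.8)] = 2.84×10^7 / 8109 = 3499 m³.
For wasting at MLVSS concentration, Q_w = V/θ_c = 3499/21.8 = 160.5 m³/d.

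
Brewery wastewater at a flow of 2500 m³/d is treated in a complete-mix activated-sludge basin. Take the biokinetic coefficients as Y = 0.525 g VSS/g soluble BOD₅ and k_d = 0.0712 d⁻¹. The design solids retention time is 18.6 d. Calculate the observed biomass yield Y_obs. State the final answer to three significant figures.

Y_obs ≈ 0.226 g VSS/g soluble BOD₅

Correct the yield for decay: Y_obs = Y/(1 + k_d θ_c) = 0.525 / (1 + 0.0712 × 18.6) = 0.525 / 2.324 = 0.2259.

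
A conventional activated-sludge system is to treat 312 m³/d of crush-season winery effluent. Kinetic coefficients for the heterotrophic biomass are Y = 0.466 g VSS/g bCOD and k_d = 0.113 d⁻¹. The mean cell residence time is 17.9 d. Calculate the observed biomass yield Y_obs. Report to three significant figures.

Observed yield with endogenous decay: Y_obs = Y / (1 + k_d·θ_c) = 0.466 / (1 + 0.113 × 17.9) = 0.466 / 3.023 = 0.1542 g VSS/g bCOD.

Y_obs ≈ 0.154 g VSS/g bCOD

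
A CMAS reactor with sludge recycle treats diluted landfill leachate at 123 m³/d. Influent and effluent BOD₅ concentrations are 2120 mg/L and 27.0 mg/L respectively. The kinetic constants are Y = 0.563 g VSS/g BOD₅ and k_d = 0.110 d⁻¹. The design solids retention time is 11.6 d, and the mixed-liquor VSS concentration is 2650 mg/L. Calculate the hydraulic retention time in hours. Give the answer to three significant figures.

τ ≈ 54.4 h

From the SRT design equation V = Y Q (S₀−S) θ_c / [X (1 + k_d θ_c)] = 0.563 × 123 × (2120 − 27.0) × 11.6 / [2650 × (1 + 0.110 × 11.6)] = 1.68×10^6 / 6031 = 278.8 m³.
HRT = V/Q = 278.8 m³ / 123 m³·d⁻¹ = 2.266 d × 24 = 54.39 h.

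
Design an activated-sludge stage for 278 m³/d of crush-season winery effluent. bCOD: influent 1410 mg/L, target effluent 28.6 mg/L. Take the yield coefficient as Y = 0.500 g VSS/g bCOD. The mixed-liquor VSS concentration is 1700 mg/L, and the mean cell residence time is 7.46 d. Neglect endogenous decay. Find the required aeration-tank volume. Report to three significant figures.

V ≈ 843 m³

V·X = Y·Q·ΔS·θ_c gives V = 0.500 × 278 × (1410 − 28.6) × 7.46 / 1700 = 842.6 m³.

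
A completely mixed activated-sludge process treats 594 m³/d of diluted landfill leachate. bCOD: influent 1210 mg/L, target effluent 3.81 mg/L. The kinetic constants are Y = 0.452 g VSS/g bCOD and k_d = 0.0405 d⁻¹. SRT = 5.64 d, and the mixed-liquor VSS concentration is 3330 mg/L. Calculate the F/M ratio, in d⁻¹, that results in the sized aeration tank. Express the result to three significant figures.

From the SRT design equation V = Y Q (S₀−S) θ_c / [X (1 + k_d θ_c)] = 0.452 × 594 × (1210 − 3.81) × 5.64 / [3330 × (1 + 0.0405 × 5.64)] = 1.83×10^6 / 4091 = 446.5 m³.
F/M = Q·S₀ / (V·X) = 594 × 1210 / (446.5 × 3330) = 0.4834 g bCOD·(g VSS·d)⁻¹.

F/M ≈ 0.483 d⁻¹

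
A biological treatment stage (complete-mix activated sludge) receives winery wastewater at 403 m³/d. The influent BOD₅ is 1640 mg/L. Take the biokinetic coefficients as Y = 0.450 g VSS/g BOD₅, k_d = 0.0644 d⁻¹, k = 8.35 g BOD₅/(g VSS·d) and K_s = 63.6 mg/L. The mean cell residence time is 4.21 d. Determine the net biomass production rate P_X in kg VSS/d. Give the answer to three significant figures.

P_X ≈ 233 kg VSS/d

From the Monod/SRT balance for a CMAS, S = K_s·(1+k_d θ_c)/[θ_c·(Y k − k_d) − 1] = 63.6 × (1 + 0.0644 × 4.21) / [4.21 × (0.450 × 8.35 − 0.0644) − 1] = 80.84 / 14.55 = 5.557 mg/L.
Correct the yield for decay: Y_obs = Y/(1 + k_d θ_c) = 0.450 / (1 + 0.0644 × 4.21) = 0.450 / 1.271 = 0.3540.
Q·(S₀ − S) = 403 × (1640 − 5.56) × 10⁻³ = 658.7 kg/d removed.
So the net sludge growth is P_X = 0.3540 × 658.7 = 233.2 kg VSS/d.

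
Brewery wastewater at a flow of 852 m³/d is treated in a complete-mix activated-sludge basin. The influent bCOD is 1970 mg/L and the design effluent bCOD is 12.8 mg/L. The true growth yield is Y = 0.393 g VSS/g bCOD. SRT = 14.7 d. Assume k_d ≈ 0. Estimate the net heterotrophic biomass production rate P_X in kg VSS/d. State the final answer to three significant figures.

P_X ≈ 655 kg VSS/d

Since k_d ≈ 0, Y_obs = Y = 0.393 g VSS/g bCOD.
Q·(S₀ − S) = 852 × (1970 − 12.8) × 10⁻³ = 1668 kg/d removed.
So the net sludge growth is P_X = 0.3930 × 1668 = 655.3 kg VSS/d.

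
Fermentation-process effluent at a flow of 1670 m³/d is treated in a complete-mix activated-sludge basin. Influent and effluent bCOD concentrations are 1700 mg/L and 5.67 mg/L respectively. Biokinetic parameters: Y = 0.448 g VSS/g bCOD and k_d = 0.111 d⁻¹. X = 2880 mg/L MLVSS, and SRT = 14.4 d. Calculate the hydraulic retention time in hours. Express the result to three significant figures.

From the SRT design equation V = Y Q (S₀−S) θ_c / [X (1 + k_d θ_c)] = 0.448 × 1670 × (1700 − 5.67) × 14.4 / [2880 × (1 + 0.111 × 14.4)] = 1.83×10^7 / 7483 = 2439 m³.
Hydraulic retention time τ = V/Q = 2439 / 1670 = 1.461 d = 35.06 h.

τ ≈ 35.1 h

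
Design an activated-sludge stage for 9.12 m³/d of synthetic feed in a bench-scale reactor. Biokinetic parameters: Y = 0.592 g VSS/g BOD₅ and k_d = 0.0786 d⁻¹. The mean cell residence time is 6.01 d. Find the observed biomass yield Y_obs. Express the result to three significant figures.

Y_obs ≈ 0.402 g VSS/g BOD₅

The observed yield is Y_obs = Y/(1 + k_d·θ_c) = 0.592 / (1 + 0.0786 × 6.01) = 0.592 / 1.472 = 0.4021 g VSS per g BOD₅ removed.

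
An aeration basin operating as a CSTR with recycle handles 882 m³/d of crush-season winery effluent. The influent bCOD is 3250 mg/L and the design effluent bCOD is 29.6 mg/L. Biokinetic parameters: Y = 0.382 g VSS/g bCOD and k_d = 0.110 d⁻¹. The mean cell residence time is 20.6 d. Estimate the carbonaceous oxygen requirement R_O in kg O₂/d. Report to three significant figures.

R_O ≈ 2370 kg O₂/d

Y_obs = Y / (1 + k_d θ_c) = 0.382 / (1 + 0.110 × 20.6) = 0.382 / 3.266 = 0.1170.
Mass of bCOD removed per day: Q(S₀ − S) = 882 × 3220 g/m³ = 2840 kg/d.
Biomass synthesised: P_X = Y_obs × 2840 = 332.2 kg VSS/d.
Carbonaceous O₂ demand = substrate oxidised − cell-mass equivalent = 2840 − 1.42 × 332.2 = 2369 kg O₂/d.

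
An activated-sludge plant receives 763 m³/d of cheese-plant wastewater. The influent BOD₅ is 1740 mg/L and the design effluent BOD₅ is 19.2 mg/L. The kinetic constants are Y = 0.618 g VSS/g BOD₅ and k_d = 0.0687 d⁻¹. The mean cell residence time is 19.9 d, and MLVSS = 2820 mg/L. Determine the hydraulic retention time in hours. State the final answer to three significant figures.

τ ≈ 76.1 h

Steady-state biomass mass balance: V·X·(1 + k_d·θ_c) = Y·Q·(S₀ − S)·θ_c, so V = 0.618 × 763 × (1740 − 19.2) × 19.9 / [2820 × (1 + 0.0687 × 19.9)] = 1.61×10^7 / 6675 = 2419 m³.
Hydraulic retention time τ = V/Q = 2419 / 763 = 3.170 d = 76.09 h.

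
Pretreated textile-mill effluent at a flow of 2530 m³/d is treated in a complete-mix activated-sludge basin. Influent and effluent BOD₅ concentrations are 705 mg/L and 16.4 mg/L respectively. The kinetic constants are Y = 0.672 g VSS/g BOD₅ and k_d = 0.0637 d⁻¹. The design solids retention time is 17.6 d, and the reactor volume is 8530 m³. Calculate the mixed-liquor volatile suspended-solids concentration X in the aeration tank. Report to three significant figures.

X ≈ 1140 mg/L

X = Y·Q·ΔS·θ_c / [V·(1 + k_d θ_c)] = 0.672 × 2530 × (705 − 16.4) × 17.6 / [8530 × (1 + 0.0637 × 17.6)] = 1139 mg/L.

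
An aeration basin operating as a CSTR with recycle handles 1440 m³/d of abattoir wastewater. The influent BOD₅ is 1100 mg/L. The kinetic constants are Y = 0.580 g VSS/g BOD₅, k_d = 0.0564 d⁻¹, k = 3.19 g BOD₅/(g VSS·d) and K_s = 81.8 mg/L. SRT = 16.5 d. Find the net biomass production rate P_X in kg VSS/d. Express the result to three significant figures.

P_X ≈ 473 kg VSS/d

For a completely mixed reactor with recycle the Lawrence–McCarty relation gives S = K_s·(1 + k_d·θ_c) / [θ_c·(Y·k − k_d) − 1] = 81.8 × (1 + 0.0564 × 16.5) / [16.5 × (0.580 × 3.19 − 0.0564) − 1] = 157.9 / 28.60 = 5.522 mg/L.
Y_obs = Y / (1 + k_d θ_c) = 0.580 / (1 + 0.0564 × 16.5) = 0.580 / 1.931 = 0.3004.
Mass of BOD₅ removed per day: Q(S₀ − S) = 1440 × 1094 g/m³ = 1576 kg/d.
So the net sludge growth is P_X = 0.3004 × 1576 = 473.5 kg VSS/d.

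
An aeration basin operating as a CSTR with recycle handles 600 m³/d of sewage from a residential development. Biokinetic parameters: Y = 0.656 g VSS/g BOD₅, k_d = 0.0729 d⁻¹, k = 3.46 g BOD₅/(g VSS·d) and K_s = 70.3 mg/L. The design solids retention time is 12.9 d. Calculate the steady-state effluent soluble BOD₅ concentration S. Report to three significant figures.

S ≈ 4.99 mg/L

For a completely mixed reactor with recycle the Lawrence–McCarty relation gives S = K_s·(1 + k_d·θ_c) / [θ_c·(Y·k − k_d) − 1] = 70.3 × (1 + 0.0729 × 12.9) / [12.9 × (0.656 × 3.46 − 0.0729) − 1] = 136.4 / 27.34 = 4.990 mg/L.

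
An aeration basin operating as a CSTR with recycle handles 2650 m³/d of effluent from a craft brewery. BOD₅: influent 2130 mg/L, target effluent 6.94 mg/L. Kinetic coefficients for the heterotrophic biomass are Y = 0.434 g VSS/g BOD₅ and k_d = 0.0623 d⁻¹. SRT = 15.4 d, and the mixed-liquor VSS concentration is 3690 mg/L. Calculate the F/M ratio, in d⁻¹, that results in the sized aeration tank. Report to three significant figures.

From the SRT design equation V = Y Q (S₀−S) θ_c / [X (1 + k_d θ_c)] = 0.434 × 2650 × (2130 − 6.94) × 15.4 / [3690 × (1 + 0.0623 × 15.4)] = 3.76×10^7 / 7230 = 5201 m³.
F/M = Q·S₀ / (V·X) = 2650 × 2130 / (5201 × 3690) = 0.2941 g BOD₅·(g VSS·d)⁻¹.

F/M ≈ 0.294 d⁻¹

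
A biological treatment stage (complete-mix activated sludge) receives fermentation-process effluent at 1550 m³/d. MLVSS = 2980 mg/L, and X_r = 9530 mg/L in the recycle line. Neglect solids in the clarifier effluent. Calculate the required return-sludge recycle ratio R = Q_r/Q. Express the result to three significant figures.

R ≈ 0.455

R = Q_r/Q = X/(X_r − X) = 2980 / (9530 − 2980) = 0.4550.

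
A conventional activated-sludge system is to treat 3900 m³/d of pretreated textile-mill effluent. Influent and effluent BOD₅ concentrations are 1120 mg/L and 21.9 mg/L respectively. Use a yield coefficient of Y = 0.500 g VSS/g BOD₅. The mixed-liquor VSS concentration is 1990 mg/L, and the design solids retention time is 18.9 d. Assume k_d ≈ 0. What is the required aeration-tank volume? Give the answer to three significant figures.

With k_d = 0 the design equation reduces to V = Y Q (S₀−S) θ_c / X = 0.500 × 3900 × (1120 − 21.9) × 18.9 / 1990 = 20337 m³.

V ≈ 20300 m³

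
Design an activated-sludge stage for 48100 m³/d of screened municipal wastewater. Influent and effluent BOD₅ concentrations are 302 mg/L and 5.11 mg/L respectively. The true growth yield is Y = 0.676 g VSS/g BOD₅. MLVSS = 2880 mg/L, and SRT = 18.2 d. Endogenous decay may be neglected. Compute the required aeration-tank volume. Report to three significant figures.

V ≈ 61000 m³

Biomass mass balance (decay neglected): V·X = Y·Q·(S₀ − S)·θ_c, so V = 0.676 × 48100 × (302 − 5.11) × 18.2 / 2880 = 61005 m³.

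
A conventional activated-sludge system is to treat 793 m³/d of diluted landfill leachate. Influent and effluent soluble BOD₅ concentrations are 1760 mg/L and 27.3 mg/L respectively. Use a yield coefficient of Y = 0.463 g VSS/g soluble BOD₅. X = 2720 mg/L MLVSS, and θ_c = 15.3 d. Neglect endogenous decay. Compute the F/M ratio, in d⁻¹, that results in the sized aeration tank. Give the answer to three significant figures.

Biomass mass balance (decay neglected): V·X = Y·Q·(S₀ − S)·θ_c, so V = 0.463 × 793 × (1760 − 27.3) × 15.3 / 2720 = 3578 m³.
F/M = Q·S₀ / (V·X) = 793 × 1760 / (3578 × 2720) = 0.1434 g soluble BOD₅·(g VSS·d)⁻¹.

F/M ≈ 0.143 d⁻¹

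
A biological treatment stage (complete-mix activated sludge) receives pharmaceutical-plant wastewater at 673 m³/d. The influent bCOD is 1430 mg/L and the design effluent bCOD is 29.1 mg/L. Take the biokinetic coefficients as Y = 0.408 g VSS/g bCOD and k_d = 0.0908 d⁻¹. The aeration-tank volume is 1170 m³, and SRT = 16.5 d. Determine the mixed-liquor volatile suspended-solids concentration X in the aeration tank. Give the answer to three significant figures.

X ≈ 2170 mg/L

X = Y·Q·ΔS·θ_c / [V·(1 + k_d θ_c)] = 0.408 × 673 × (1430 − 29.1) × 16.5 / [1170 × (1 + 0.0908 × 16.5)] = 2171 mg/L.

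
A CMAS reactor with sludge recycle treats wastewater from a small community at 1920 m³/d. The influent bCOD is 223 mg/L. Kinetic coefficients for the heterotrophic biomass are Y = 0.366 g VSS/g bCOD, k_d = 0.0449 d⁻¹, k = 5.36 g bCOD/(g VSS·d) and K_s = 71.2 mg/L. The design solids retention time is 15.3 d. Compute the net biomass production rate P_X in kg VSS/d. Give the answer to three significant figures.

P_X ≈ 91.1 kg VSS/d

Effluent substrate depends only on kinetics and SRT: S = K_s(1 + k_d θ_c) / [θ_c(Yk − k_d) − 1] = 71.2 × (1 + 0.0449 × 15.3) / [15.3 × (0.366 × 5.36 − 0.0449) − 1] = 120.1 / 28.33 = 4.240 mg/L.
Correct the yield for decay: Y_obs = Y/(1 + k_d θ_c) = 0.366 / (1 + 0.0449 × 15.3) = 0.366 / 1.687 = 0.2170.
ΔS = 223 − 4.24 = 218.8 mg/L, so the substrate removal rate is 1920 × 218.8/1000 = 420.0 kg bCOD/d.
Net biomass production P_X = Y_obs × Q·(S₀ − S) = 0.2170 × 420.0 = 91.13 kg VSS/d.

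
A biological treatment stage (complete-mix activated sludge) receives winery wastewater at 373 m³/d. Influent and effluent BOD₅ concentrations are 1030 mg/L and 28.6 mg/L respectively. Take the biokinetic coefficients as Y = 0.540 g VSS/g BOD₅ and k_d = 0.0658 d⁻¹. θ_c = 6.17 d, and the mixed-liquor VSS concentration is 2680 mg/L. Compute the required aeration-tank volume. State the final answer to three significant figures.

From the SRT design equation V = Y Q (S₀−S) θ_c / [X (1 + k_d θ_c)] = 0.540 × 373 × (1030 − 28.6) × 6.17 / [2680 × (1 + 0.0658 × 6.17)] = 1.24×10^6 / 3768 = 330.3 m³.

V ≈ 330 m³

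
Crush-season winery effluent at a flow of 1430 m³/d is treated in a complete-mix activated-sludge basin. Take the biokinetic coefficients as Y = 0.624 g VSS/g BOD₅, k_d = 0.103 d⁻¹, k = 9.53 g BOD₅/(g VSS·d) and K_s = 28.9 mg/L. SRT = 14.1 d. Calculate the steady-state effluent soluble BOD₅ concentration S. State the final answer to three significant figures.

Effluent substrate depends only on kinetics and SRT: S = K_s(1 + k_d θ_c) / [θ_c(Yk − k_d) − 1] = 28.9 × (1 + 0.103 × 14.1) / [14.1 × (0.624 × 9.53 − 0.103) − 1] = 70.87 / 81.40 = 0.8707 mg/L.

S ≈ 0.871 mg/L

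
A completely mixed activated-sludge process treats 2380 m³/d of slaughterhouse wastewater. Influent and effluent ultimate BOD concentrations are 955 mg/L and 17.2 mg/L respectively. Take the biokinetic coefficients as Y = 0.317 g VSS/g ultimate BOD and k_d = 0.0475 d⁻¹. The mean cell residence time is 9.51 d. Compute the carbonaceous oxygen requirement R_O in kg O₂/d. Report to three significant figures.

Correct the yield for decay: Y_obs = Y/(1 + k_d θ_c) = 0.317 / (1 + 0.0475 × 9.51) = 0.317 / 1.452 = 0.2184.
Mass of ultimate BOD removed per day: Q(S₀ − S) = 2380 × 937.8 g/m³ = 2232 kg/d.
Biomass synthesised: P_X = Y_obs × 2232 = 487.4 kg VSS/d.
Carbonaceous O₂ demand = substrate oxidised − cell-mass equivalent = 2232 − 1.42 × 487.4 = 1540 kg O₂/d.

R_O ≈ 1540 kg O₂/d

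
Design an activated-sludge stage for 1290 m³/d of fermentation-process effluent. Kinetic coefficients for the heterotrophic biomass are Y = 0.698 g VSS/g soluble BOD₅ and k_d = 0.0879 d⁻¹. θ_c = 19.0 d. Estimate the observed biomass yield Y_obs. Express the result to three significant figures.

Y_obs ≈ 0.261 g VSS/g soluble BOD₅

Correct the yield for decay: Y_obs = Y/(1 + k_d θ_c) = 0.698 / (1 + 0.0879 × 19.0) = 0.698 / 2.670 = 0.2614.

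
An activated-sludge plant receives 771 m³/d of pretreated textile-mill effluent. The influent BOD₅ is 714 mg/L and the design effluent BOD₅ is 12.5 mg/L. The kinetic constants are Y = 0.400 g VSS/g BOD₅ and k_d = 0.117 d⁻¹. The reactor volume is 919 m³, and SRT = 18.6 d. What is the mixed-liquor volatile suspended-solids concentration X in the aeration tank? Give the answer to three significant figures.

From V·X·(1 + k_d·θ_c) = Y·Q·(S₀ − S)·θ_c: X = 0.400 × 771 × (714 − 12.5) × 18.6 / [919 × (1 + 0.117 × 18.6)] = 1379 mg/L.

X ≈ 1380 mg/L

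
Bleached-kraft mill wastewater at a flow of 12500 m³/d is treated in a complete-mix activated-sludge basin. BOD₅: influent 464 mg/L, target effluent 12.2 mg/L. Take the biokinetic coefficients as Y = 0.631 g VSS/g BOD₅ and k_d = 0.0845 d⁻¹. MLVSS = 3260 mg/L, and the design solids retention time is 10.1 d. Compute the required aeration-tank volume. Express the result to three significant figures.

From the SRT design equation V = Y Q (S₀−S) θ_c / [X (1 + k_d θ_c)] = 0.631 × 12500 × (464 − 12.2) × 10.1 / [3260 × (1 + 0.0845 × 10.1)] = 3.6×10^7 / 6042 = 5957 m³.

V ≈ 5960 m³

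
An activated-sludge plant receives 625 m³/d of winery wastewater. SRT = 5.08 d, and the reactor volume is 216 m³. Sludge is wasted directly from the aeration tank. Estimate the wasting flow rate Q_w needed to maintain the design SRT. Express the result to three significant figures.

Q_w ≈ 42.5 m³/d

Wasting from the aeration tank: Q_w = V / θ_c = 216.0 / 5.08 = 42.52 m³/d.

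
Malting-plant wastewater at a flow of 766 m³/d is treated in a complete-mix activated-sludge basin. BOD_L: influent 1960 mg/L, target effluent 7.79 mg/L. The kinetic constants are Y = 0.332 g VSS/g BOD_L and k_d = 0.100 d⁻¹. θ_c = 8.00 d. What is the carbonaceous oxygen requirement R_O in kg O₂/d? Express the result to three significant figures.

R_O ≈ 1100 kg O₂/d

Correct the yield for decay: Y_obs = Y/(1 + k_d θ_c) = 0.332 / (1 + 0.100 × 8.00) = 0.332 / 1.800 = 0.1844.
Mass of BOD_L removed per day: Q(S₀ − S) = 766 × 1952 g/m³ = 1495 kg/d.
Net sludge production P_X = 0.1844 × 1495 = 275.8 kg VSS/d.
Carbonaceous O₂ demand = substrate oxidised − cell-mass equivalent = 1495 − 1.42 × 275.8 = 1104 kg O₂/d.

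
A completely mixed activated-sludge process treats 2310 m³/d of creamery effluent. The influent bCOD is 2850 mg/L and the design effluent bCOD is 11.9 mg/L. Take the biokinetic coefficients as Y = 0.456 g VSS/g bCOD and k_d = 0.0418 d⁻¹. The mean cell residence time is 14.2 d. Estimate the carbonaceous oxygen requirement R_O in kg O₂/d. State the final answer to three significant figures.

R_O ≈ 3890 kg O₂/d

Correct the yield for decay: Y_obs = Y/(1 + k_d θ_c) = 0.456 / (1 + 0.0418 × 14.2) = 0.456 / 1.594 = 0.2862.
Substrate removed = Q·(S₀ − S) = 2310 m³/d × (2850 − 11.9) g/m³ = 6.56×10^6 g/d = 6556 kg/d.
Net sludge production P_X = 0.2862 × 6556 = 1876 kg VSS/d.
R_O = Q·(S₀ − S) − 1.42·P_X = 6556 − 1.42 × 1876 = 3892 kg O₂/d.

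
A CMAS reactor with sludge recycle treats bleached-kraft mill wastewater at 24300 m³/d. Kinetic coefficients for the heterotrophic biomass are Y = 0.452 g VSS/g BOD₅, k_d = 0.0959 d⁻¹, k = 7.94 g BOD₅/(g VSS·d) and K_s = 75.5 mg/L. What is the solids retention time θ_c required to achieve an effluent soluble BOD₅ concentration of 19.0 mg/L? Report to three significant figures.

θ_c ≈ 1.60 d

At the target effluent, Y k S/(K_s+S) = 0.452×7.94×19.0/94.50 = 0.7216 d⁻¹.
θ_c = 1/(μ − k_d) = 1/(0.7216 − 0.0959) = 1/0.6257 = 1.598 d.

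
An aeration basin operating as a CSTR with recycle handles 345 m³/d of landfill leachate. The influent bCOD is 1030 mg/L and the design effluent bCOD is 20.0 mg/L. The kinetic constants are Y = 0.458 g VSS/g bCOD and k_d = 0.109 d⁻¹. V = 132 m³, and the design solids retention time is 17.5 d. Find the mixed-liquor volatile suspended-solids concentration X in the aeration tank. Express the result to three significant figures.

X = Y·Q·ΔS·θ_c / [V·(1 + k_d θ_c)] = 0.458 × 345 × (1030 − 20.0) × 17.5 / [132 × (1 + 0.109 × 17.5)] = 7277 mg/L.

X ≈ 7280 mg/L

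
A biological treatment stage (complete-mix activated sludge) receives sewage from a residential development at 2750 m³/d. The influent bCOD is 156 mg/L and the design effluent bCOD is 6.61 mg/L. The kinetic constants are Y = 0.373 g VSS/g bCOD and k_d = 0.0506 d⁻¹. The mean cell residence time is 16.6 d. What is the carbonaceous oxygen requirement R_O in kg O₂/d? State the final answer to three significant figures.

R_O ≈ 293 kg O₂/d

Correct the yield for decay: Y_obs = Y/(1 + k_d θ_c) = 0.373 / (1 + 0.0506 × 16.6) = 0.373 / 1.840 = 0.2027.
Mass of bCOD removed per day: Q(S₀ − S) = 2750 × 149.4 g/m³ = 410.8 kg/d.
Net sludge production P_X = 0.2027 × 410.8 = 83.28 kg VSS/d.
R_O = Q·ΔS − 1.42 P_X = 410.8 − 118.3 = 292.6 kg O₂/d.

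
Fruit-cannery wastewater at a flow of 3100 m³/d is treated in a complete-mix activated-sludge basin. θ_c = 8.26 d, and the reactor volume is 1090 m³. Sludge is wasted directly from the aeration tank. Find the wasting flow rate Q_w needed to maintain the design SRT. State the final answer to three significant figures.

Q_w ≈ 132 m³/d

Wasting from the aeration tank: Q_w = V / θ_c = 1090 / 8.26 = 132.0 m³/d.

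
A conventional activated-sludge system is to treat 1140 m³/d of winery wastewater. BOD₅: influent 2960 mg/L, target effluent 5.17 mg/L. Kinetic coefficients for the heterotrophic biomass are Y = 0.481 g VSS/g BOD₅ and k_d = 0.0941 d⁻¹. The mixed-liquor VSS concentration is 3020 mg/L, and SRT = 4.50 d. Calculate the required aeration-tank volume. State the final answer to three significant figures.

Rearranging the biomass balance for a CMAS with decay, V = Y·Q·ΔS·θ_c / [X·(1+k_d θ_c)] = 0.481 × 1140 × (2960 − 5.17) × 4.50 / [3020 × (1 + 0.0941 × 4.50)] = 7.29×10^6 / 4299 = 1696 m³.

V ≈ 1700 m³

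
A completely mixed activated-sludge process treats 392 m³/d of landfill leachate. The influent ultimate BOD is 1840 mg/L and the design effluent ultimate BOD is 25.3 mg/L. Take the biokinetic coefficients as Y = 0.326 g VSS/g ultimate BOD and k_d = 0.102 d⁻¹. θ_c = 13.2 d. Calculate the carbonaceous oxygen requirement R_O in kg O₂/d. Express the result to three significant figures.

R_O ≈ 571 kg O₂/d

Correct the yield for decay: Y_obs = Y/(1 + k_d θ_c) = 0.326 / (1 + 0.102 × 13.2) = 0.326 / 2.346 = 0.1389.
Mass of ultimate BOD removed per day: Q(S₀ − S) = 392 × 1815 g/m³ = 711.4 kg/d.
Net sludge production P_X = 0.1389 × 711.4 = 98.83 kg VSS/d.
R_O = Q·(S₀ − S) − 1.42·P_X = 711.4 − 1.42 × 98.83 = 571.0 kg O₂/d.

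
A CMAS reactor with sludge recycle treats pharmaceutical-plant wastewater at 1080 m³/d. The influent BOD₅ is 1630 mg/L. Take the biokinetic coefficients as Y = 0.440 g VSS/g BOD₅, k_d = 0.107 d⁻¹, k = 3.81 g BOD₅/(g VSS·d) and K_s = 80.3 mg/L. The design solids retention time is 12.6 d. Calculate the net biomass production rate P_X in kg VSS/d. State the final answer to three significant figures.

Effluent substrate depends only on kinetics and SRT: S = K_s(1 + k_d θ_c) / [θ_c(Yk − k_d) − 1] = 80.3 × (1 + 0.107 × 12.6) / [12.6 × (0.440 × 3.81 − 0.107) − 1] = 188.6 / 18.77 = 10.04 mg/L.
Observed yield with endogenous decay: Y_obs = Y / (1 + k_d·θ_c) = 0.440 / (1 + 0.107 × 12.6) = 0.440 / 2.348 = 0.1874 g VSS/g BOD₅.
Q·(S₀ − S) = 1080 × (1630 − 10.0) × 10⁻³ = 1750 kg/d removed.
So the net sludge growth is P_X = 0.1874 × 1750 = 327.8 kg VSS/d.

P_X ≈ 328 kg VSS/d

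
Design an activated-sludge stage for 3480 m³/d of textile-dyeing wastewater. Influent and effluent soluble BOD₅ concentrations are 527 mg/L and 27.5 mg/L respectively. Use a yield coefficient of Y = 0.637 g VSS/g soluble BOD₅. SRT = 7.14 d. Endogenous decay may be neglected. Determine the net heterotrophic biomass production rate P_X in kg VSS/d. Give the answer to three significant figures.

With endogenous decay neglected, the observed yield equals the true yield: Y_obs = Y = 0.637 g VSS/g soluble BOD₅.
ΔS = 527 − 27.5 = 499.5 mg/L, so the substrate removal rate is 3480 × 499.5/1000 = 1738 kg soluble BOD₅/d.
P_X = Y_obs · Q(S₀ − S) = 0.6370 × 1738 = 1107 kg VSS/d.

P_X ≈ 1110 kg VSS/d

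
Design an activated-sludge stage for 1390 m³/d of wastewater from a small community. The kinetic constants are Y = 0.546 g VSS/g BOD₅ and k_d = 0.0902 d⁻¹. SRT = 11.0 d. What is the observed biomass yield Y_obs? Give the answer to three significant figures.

Y_obs = Y / (1 + k_d θ_c) = 0.546 / (1 + 0.0902 × 11.0) = 0.546 / 1.992 = 0.2741.

Y_obs ≈ 0.274 g VSS/g BOD₅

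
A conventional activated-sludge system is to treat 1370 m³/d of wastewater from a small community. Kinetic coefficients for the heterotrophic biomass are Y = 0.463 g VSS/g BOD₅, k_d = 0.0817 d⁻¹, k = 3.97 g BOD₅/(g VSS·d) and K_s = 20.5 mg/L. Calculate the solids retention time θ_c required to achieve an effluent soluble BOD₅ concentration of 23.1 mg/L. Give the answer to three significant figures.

Specific growth rate at S = 23.1 mg/L: μ = YkS/(K_s+S) = 0.463·3.97·23.1/(20.5+23.1) = 0.9739 d⁻¹.
Then 1/θ_c = μ − k_d = 0.9739 − 0.0817 = 0.8922 d⁻¹, giving θ_c = 1.121 d.

θ_c ≈ 1.12 d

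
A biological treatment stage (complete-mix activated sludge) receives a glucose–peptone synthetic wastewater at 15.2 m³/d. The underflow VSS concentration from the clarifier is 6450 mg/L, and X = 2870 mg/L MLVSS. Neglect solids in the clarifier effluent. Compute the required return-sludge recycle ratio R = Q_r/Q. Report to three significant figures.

R ≈ 0.802

R = Q_r/Q = X/(X_r − X) = 2870 / (6450 − 2870) = 0.8017.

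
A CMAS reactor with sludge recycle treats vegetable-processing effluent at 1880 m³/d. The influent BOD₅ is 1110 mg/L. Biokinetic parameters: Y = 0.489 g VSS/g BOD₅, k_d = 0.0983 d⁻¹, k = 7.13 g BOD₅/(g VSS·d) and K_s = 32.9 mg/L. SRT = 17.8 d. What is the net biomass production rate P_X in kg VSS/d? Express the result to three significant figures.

Effluent substrate depends only on kinetics and SRT: S = K_s(1 + k_d θ_c) / [θ_c(Yk − k_d) − 1] = 32.9 × (1 + 0.0983 × 17.8) / [17.8 × (0.489 × 7.13 − 0.0983) − 1] = 90.47 / 59.31 = 1.525 mg/L.
Observed yield with endogenous decay: Y_obs = Y / (1 + k_d·θ_c) = 0.489 / (1 + 0.0983 × 17.8) = 0.489 / 2.750 = 0.1778 g VSS/g BOD₅.
Q·(S₀ − S) = 1880 × (1110 − 1.53) × 10⁻³ = 2084 kg/d removed.
Biomass produced: P_X = Y_obs·Q·ΔS = 0.1778 × 2084 ≈ 370.6 kg VSS/d.

P_X ≈ 371 kg VSS/d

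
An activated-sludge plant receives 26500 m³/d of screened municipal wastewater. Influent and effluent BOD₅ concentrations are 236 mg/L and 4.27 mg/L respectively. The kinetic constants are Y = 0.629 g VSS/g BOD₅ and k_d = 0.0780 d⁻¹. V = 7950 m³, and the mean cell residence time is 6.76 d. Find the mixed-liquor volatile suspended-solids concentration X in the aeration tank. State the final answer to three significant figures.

X ≈ 2150 mg/L

Solving the biomass balance for X: X = Y Q (S₀−S) θ_c / [V (1+k_d θ_c)] = 0.629 × 26500 × (236 − 4.27) × 6.76 / [7950 × (1 + 0.0780 × 6.76)] = 2151 mg/L.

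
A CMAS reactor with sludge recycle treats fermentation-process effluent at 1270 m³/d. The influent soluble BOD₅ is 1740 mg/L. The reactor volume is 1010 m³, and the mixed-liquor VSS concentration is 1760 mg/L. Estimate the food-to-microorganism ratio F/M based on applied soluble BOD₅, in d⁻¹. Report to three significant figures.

F/M = applied load / biomass = Q·S₀/(V·X) = 1270 × 1740 / (1010 × 1760) = 1.243 d⁻¹.

F/M ≈ 1.24 d⁻¹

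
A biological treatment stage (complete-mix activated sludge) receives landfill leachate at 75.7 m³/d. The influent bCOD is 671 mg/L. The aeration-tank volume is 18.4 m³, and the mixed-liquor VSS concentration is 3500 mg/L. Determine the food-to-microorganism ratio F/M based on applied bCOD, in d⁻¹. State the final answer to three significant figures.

F/M = Q·S₀ / (V·X) = 75.7 × 671 / (18.40 × 3500) = 0.7887 g bCOD·(g VSS·d)⁻¹.

F/M ≈ 0.789 d⁻¹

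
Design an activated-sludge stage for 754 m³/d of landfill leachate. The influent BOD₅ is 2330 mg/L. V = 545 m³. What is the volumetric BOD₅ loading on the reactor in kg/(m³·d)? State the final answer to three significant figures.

Applied BOD₅ load per unit volume = Q·S₀/V = (754 × 2330/1000)/545.0 = 3.224 kg BOD₅·m⁻³·d⁻¹.

L_v ≈ 3.22 kg BOD₅/(m³·d)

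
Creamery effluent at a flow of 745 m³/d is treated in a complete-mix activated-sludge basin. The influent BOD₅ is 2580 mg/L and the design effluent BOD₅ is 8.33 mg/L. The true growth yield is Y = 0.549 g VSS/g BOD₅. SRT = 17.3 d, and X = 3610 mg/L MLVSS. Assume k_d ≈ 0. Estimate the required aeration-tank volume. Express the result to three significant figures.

V ≈ 5040 m³

Biomass mass balance (decay neglected): V·X = Y·Q·(S₀ − S)·θ_c, so V = 0.549 × 745 × (2580 − 8.33) × 17.3 / 3610 = 5041 m³.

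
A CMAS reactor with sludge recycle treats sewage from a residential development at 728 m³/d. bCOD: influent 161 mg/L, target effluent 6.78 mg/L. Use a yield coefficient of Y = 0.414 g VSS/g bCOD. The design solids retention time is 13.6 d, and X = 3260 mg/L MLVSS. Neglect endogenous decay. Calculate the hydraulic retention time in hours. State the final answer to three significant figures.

τ ≈ 6.39 h

Biomass mass balance (decay neglected): V·X = Y·Q·(S₀ − S)·θ_c, so V = 0.414 × 728 × (161 − 6.78) × 13.6 / 3260 = 193.9 m³.
HRT = V/Q = 193.9 m³ / 728 m³·d⁻¹ = 0.2664 d × 24 = 6.393 h.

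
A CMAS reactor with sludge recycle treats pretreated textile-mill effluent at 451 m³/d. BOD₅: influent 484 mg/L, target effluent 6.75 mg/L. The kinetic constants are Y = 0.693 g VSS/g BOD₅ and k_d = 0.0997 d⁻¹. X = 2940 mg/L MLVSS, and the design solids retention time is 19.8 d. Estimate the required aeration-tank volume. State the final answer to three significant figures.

V ≈ 338 m³

Rearranging the biomass balance for a CMAS with decay, V = Y·Q·ΔS·θ_c / [X·(1+k_d θ_c)] = 0.693 × 451 × (484 − 6.75) × 19.8 / [2940 × (1 + 0.0997 × 19.8)] = 2.95×10^6 / 8744 = 337.8 m³.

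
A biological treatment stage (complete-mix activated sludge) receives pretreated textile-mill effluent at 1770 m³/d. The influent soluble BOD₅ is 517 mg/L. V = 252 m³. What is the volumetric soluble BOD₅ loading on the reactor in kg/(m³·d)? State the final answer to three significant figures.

L_v ≈ 3.63 kg soluble BOD₅/(m³·d)

Volumetric loading L_v = Q·S₀ / V = 1770 × 517 g/m³ / 252.0 m³ = 3631 g/(m³·d) = 3.631 kg soluble BOD₅/(m³·d).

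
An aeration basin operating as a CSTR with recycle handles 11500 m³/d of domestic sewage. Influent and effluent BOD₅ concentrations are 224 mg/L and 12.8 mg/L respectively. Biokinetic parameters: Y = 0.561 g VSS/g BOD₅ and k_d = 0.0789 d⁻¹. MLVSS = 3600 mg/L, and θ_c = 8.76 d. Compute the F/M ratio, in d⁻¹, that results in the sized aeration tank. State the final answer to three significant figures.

F/M ≈ 0.365 d⁻¹

From the SRT design equation V = Y Q (S₀−S) θ_c / [X (1 + k_d θ_c)] = 0.561 × 11500 × (224 − 12.8) × 8.76 / [3600 × (1 + 0.0789 × 8.76)] = 1.19×10^7 / 6088 = 1961 m³.
Food-to-microorganism ratio F/M = Q S₀ / (V X) = 11500 × 224 / (1961 × 3600) = 0.3650 d⁻¹.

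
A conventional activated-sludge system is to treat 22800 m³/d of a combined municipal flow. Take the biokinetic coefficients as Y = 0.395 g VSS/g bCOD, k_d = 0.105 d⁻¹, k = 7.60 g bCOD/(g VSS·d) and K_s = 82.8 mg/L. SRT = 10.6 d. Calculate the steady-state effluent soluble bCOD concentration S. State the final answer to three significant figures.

S ≈ 5.89 mg/L

For a completely mixed reactor with recycle the Lawrence–McCarty relation gives S = K_s·(1 + k_d·θ_c) / [θ_c·(Y·k − k_d) − 1] = 82.8 × (1 + 0.105 × 10.6) / [10.6 × (0.395 × 7.60 − 0.105) − 1] = 175.0 / 29.71 = 5.889 mg/L.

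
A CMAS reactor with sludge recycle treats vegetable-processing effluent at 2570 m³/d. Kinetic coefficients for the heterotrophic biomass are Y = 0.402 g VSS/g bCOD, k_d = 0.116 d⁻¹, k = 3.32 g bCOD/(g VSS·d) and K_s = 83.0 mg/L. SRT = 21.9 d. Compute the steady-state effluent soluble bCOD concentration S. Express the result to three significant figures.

S ≈ 11.4 mg/L

From the Monod/SRT balance for a CMAS, S = K_s·(1+k_d θ_c)/[θ_c·(Y k − k_d) − 1] = 83.0 × (1 + 0.116 × 21.9) / [21.9 × (0.402 × 3.32 − 0.116) − 1] = 293.9 / 25.69 = 11.44 mg/L.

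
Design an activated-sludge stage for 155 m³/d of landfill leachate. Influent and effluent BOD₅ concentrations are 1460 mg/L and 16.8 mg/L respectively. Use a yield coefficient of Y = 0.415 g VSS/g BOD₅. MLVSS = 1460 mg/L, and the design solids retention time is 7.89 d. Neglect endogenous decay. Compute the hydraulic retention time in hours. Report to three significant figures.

V·X = Y·Q·ΔS·θ_c gives V = 0.415 × 155 × (1460 − 16.8) × 7.89 / 1460 = 501.7 m³.
Hydraulic retention time τ = V/Q = 501.7 / 155 = 3.237 d = 77.68 h.

τ ≈ 77.7 h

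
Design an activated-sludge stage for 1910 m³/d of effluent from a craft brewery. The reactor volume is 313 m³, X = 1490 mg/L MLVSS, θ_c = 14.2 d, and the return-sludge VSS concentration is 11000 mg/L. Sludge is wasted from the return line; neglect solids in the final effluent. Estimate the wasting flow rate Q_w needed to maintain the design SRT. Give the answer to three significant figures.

Wasting from the return line (neglecting effluent solids): Q_w = V·X / (θ_c·X_r) = 313.0 × 1490 / (14.2 × 11000) = 2.986 m³/d.

Q_w ≈ 2.99 m³/d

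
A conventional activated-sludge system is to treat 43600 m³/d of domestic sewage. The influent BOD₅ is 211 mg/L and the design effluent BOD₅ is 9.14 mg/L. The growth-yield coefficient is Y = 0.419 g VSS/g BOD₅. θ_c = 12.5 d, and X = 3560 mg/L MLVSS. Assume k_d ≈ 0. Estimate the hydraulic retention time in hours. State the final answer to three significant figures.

Biomass mass balance (decay neglected): V·X = Y·Q·(S₀ − S)·θ_c, so V = 0.419 × 43600 × (211 − 9.14) × 12.5 / 3560 = 12948 m³.
HRT = V/Q = 12948 m³ / 43600 m³·d⁻¹ = 0.2970 d × 24 = 7.127 h.

τ ≈ 7.13 h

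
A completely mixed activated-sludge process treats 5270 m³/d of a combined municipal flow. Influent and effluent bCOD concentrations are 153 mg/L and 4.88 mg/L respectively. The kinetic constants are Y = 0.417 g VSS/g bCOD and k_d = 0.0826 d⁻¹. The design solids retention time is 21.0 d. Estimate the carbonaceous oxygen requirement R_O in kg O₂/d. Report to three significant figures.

R_O ≈ 612 kg O₂/d

The observed yield is Y_obs = Y/(1 + k_d·θ_c) = 0.417 / (1 + 0.0826 × 21.0) = 0.417 / 2.735 = 0.1525 g VSS per g bCOD removed.
ΔS = 153 − 4.88 = 148.1 mg/L, so the substrate removal rate is 5270 × 148.1/1000 = 780.6 kg bCOD/d.
Net sludge production P_X = 0.1525 × 780.6 = 119.0 kg VSS/d.
R_O = Q·ΔS − 1.42 P_X = 780.6 − 169.0 = 611.6 kg O₂/d.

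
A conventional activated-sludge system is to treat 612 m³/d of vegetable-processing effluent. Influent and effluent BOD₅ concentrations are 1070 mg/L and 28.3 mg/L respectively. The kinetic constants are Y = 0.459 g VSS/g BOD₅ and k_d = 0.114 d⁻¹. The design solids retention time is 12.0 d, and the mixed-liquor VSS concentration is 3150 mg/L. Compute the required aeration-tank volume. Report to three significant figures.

V ≈ 471 m³

Steady-state biomass mass balance: V·X·(1 + k_d·θ_c) = Y·Q·(S₀ − S)·θ_c, so V = 0.459 × 612 × (1070 − 28.3) × 12.0 / [3150 × (1 + 0.114 × 12.0)] = 3.51×10^6 / 7459 = 470.8 m³.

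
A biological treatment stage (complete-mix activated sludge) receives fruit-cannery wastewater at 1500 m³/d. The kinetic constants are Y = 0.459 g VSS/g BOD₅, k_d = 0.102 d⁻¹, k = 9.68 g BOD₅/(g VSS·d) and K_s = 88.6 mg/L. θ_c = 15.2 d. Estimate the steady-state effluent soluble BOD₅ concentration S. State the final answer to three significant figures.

For a completely mixed reactor with recycle the Lawrence–McCarty relation gives S = K_s·(1 + k_d·θ_c) / [θ_c·(Y·k − k_d) − 1] = 88.6 × (1 + 0.102 × 15.2) / [15.2 × (0.459 × 9.68 − 0.102) − 1] = 226.0 / 64.99 = 3.477 mg/L.

S ≈ 3.48 mg/L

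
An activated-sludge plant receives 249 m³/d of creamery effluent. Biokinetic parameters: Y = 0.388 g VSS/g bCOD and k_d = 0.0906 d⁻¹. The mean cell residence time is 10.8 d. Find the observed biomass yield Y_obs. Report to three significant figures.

Observed yield with endogenous decay: Y_obs = Y / (1 + k_d·θ_c) = 0.388 / (1 + 0.0906 × 10.8) = 0.388 / 1.978 = 0.1961 g VSS/g bCOD.

Y_obs ≈ 0.196 g VSS/g bCOD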